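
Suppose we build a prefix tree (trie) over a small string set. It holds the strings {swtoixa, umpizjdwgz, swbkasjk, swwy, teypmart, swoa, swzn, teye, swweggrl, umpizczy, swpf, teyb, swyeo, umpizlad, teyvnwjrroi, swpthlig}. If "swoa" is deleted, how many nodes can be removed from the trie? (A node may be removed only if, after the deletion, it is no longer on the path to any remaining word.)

2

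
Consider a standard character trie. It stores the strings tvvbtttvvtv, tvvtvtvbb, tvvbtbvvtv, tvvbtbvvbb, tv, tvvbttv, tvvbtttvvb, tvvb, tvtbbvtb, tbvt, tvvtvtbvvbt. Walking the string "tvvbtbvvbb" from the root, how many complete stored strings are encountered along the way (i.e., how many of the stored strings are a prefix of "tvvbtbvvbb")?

Check each prefix of "tvvbtbvvbb" against the stored set — each match is an end-marker on the path.
Prefixes of the query that are stored words: "tv", "tvvb", "tvvbtbvvbb"
Count: 3

3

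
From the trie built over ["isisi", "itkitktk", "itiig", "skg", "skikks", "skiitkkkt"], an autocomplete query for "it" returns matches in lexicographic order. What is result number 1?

itiig

Filter for "it…" and sort: "itiig", "itkitktk"
Position 1: itiig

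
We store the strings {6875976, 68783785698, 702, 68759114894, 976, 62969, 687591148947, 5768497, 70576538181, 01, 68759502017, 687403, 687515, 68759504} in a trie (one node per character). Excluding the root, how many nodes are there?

Count nodes per top-level branch (shared prefixes stored once):
  '0'-branch (01): 2 nodes
  '5'-branch (5768497): 7 nodes
  '6'-branch (62969, 687403, 687515, 68759114894, 687591148947, 68759502017, 68759504, 6875976, 68783785698): 38 nodes
  '7'-branch (702, 70576538181): 12 nodes
  '9'-branch (976): 3 nodes
Sum: 62

62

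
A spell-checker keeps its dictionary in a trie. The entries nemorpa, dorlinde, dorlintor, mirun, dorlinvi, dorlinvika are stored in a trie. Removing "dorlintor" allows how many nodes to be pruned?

Walk "dorlintor" from the leaf back toward the root, removing each node that no remaining word uses.
The suffix "tor" (3 nodes) is used only by "dorlintor"; the node for "dorlin" still has the child "d", so pruning stops there.
Nodes removed: 3

3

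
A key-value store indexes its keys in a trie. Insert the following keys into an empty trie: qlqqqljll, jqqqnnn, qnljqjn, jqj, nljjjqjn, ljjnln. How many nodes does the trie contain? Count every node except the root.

37

Trie structure (* marks end of a word):
(root)
├─ j
│  └─ q
│     ├─ j *
│     └─ q
│        └─ q
│           └─ n
│              └─ n
│                 └─ n *
├─ l
│  └─ j
│     └─ j
│        └─ n
│           └─ l
│              └─ n *
├─ n
│  └─ l
│     └─ j
│        └─ j
│           └─ j
│              └─ q
│                 └─ j
│                    └─ n *
└─ q
   ├─ l
   │  └─ q
   │     └─ q
   │        └─ q
   │           └─ l
   │              └─ j
   │                 └─ l
   │                    └─ l *
   └─ n
      └─ l
         └─ j
            └─ q
               └─ j
                  └─ n *
Counting every labelled node above: 37.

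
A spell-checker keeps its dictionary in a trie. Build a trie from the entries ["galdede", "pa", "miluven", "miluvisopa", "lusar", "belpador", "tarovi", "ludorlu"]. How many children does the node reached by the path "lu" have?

2

Follow the path "lu" to its node, then look at its outgoing edges.
Distinct next characters after "lu": d, s.
That node has 2 child edges.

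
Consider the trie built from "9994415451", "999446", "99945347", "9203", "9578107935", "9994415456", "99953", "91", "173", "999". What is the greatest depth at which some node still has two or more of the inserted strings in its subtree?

9

The deepest shared node is where two words last agree before diverging.
"9994415451" and "9994415456" agree on "999441545" (9 characters) before diverging; nothing deeper is shared.
Longest shared-prefix length: 9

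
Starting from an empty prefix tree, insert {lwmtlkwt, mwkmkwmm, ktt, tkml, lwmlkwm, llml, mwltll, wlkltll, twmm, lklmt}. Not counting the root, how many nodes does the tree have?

48

Trace insertions, counting only characters that open a new branch:
  "lwmtlkwt" → 8 new (l, w, m, t, l, k, w, t)
  "mwkmkwmm" → 8 new (m, w, k, m, k, w, m, m)
  "ktt" → 3 new (k, t, t)
  "tkml" → 4 new (t, k, m, l)
  "lwmlkwm" → prefix "lwm" already present; 4 new (l, k, w, m)
  "llml" → prefix "l" already present; 3 new (l, m, l)
  "mwltll" → prefix "mw" already present; 4 new (l, t, l, l)
  "wlkltll" → 7 new (w, l, k, l, t, l, l)
  "twmm" → prefix "t" already present; 3 new (w, m, m)
  "lklmt" → prefix "l" already present; 4 new (k, l, m, t)
Total nodes = 8 + 8 + 3 + 4 + 4 + 3 + 4 + 7 + 3 + 4 = 48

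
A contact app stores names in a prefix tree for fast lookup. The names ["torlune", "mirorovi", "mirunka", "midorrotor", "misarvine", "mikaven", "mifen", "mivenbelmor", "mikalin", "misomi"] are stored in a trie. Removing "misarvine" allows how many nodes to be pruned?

A node on "misarvine"'s path can go only if nothing else ends at it or branches off below it.
The suffix "arvine" (6 nodes) is used only by "misarvine"; the node for "mis" still has the child "o", so pruning stops there.
Nodes removed: 6

6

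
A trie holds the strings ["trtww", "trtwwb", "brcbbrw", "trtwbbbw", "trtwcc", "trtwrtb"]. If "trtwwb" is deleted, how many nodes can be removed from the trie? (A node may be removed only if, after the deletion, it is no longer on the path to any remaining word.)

1

After clearing the end-marker at "trtwwb", prune upward until reaching a node still needed by another word.
The suffix "b" (1 node) is used only by "trtwwb"; "trtww" is itself a stored word, so pruning stops there.
Nodes removed: 1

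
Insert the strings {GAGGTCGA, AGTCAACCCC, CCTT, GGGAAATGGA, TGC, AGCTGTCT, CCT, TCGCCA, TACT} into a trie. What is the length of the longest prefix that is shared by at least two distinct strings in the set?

3

The deepest shared node is where two words last agree before diverging.
e.g. "CCT" and "CCTT" share the prefix "CCT" of length 3; no pair shares a longer one.
Longest shared-prefix length: 3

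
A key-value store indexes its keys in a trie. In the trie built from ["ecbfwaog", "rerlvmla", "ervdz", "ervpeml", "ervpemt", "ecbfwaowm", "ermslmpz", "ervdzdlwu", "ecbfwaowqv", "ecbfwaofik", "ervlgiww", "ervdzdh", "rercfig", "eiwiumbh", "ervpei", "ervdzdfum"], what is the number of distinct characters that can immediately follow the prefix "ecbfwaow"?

2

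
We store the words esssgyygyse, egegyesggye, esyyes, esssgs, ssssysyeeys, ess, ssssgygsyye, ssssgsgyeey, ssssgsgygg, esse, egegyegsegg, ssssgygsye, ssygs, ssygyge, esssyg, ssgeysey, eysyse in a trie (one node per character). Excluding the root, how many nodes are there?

For each word, the new-node count is its length minus the longest prefix already in the trie:
  "esssgyygyse" → 11 new (e, s, s, s, g, y, y, g, y, s, e)
  "egegyesggye" → prefix "e" already present; 10 new (g, e, g, y, e, s, g, g, y, e)
  "esyyes" → prefix "es" already present; 4 new (y, y, e, s)
  "esssgs" → prefix "esssg" already present; 1 new (s)
  "ssssysyeeys" → 11 new (s, s, s, s, y, s, y, e, e, y, s)
  "ess" → prefix "ess" already present; 0 new (none)
  "ssssgygsyye" → prefix "ssss" already present; 7 new (g, y, g, s, y, y, e)
  "ssssgsgyeey" → prefix "ssssg" already present; 6 new (s, g, y, e, e, y)
  "ssssgsgygg" → prefix "ssssgsgy" already present; 2 new (g, g)
  "esse" → prefix "ess" already present; 1 new (e)
  "egegyegsegg" → prefix "egegye" already present; 5 new (g, s, e, g, g)
  "ssssgygsye" → prefix "ssssgygsy" already present; 1 new (e)
  "ssygs" → prefix "ss" already present; 3 new (y, g, s)
  "ssygyge" → prefix "ssyg" already present; 3 new (y, g, e)
  "esssyg" → prefix "esss" already present; 2 new (y, g)
  "ssgeysey" → prefix "ss" already present; 6 new (g, e, y, s, e, y)
  "eysyse" → prefix "e" already present; 5 new (y, s, y, s, e)
Total nodes = 11 + 10 + 4 + 1 + 11 + 0 + 7 + 6 + 2 + 1 + 5 + 1 + 3 + 3 + 2 + 6 + 5 = 78

78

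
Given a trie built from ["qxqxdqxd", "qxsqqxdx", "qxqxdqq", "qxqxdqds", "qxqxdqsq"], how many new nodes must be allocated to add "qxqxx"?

1

"qxqx" is already a path in the trie; the remaining "x" must be added.
Each of the 1 remaining characters creates one node.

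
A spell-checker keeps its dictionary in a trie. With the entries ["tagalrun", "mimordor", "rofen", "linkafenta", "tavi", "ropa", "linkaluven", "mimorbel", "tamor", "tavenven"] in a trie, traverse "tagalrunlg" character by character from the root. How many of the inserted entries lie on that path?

Walk "tagalrunlg" from the root; an end-of-word marker is hit whenever a stored word is a prefix of "tagalrunlg".
Prefixes of the query that are stored words: "tagalrun"
Count: 1

1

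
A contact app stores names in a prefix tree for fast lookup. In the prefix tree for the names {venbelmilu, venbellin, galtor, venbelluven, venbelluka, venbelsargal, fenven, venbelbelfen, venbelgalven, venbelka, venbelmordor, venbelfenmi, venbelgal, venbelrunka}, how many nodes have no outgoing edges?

13

A leaf is a node with no children — equivalently, the end of a word that is not a proper prefix of any other stored word.
Those words: "fenven", "galtor", "venbelbelfen", "venbelfenmi", "venbelgalven", "venbelka", "venbellin", "venbelluka", "venbelluven", "venbelmilu", "venbelmordor", "venbelrunka", "venbelsargal"
Leaf count: 13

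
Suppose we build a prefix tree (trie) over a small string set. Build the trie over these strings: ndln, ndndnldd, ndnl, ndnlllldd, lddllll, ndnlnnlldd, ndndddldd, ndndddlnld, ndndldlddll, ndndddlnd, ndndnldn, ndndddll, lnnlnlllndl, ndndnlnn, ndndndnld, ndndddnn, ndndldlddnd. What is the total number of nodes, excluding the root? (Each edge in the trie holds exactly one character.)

For each word, the new-node count is its length minus the longest prefix already in the trie:
  "ndln" → 4 new (n, d, l, n)
  "ndndnldd" → prefix "nd" already present; 6 new (n, d, n, l, d, d)
  "ndnl" → prefix "ndn" already present; 1 new (l)
  "ndnlllldd" → prefix "ndnl" already present; 5 new (l, l, l, d, d)
  "lddllll" → 7 new (l, d, d, l, l, l, l)
  "ndnlnnlldd" → prefix "ndnl" already present; 6 new (n, n, l, l, d, d)
  "ndndddldd" → prefix "ndnd" already present; 5 new (d, d, l, d, d)
  "ndndddlnld" → prefix "ndndddl" already present; 3 new (n, l, d)
  "ndndldlddll" → prefix "ndnd" already present; 7 new (l, d, l, d, d, l, l)
  "ndndddlnd" → prefix "ndndddln" already present; 1 new (d)
  "ndndnldn" → prefix "ndndnld" already present; 1 new (n)
  "ndndddll" → prefix "ndndddl" already present; 1 new (l)
  "lnnlnlllndl" → prefix "l" already present; 10 new (n, n, l, n, l, l, l, n, d, l)
  "ndndnlnn" → prefix "ndndnl" already present; 2 new (n, n)
  "ndndndnld" → prefix "ndndn" already present; 4 new (d, n, l, d)
  "ndndddnn" → prefix "ndnddd" already present; 2 new (n, n)
  "ndndldlddnd" → prefix "ndndldldd" already present; 2 new (n, d)
Total nodes = 4 + 6 + 1 + 5 + 7 + 6 + 5 + 3 + 7 + 1 + 1 + 1 + 10 + 2 + 4 + 2 + 2 = 67

67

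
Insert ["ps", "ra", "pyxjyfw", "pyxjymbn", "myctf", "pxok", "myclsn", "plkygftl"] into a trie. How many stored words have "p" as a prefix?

Walk to "p"; the words in its subtree are exactly those with that prefix.
Words under "p": plkygftl, ps, pxok, pyxjyfw, pyxjymbn
Count: 5

5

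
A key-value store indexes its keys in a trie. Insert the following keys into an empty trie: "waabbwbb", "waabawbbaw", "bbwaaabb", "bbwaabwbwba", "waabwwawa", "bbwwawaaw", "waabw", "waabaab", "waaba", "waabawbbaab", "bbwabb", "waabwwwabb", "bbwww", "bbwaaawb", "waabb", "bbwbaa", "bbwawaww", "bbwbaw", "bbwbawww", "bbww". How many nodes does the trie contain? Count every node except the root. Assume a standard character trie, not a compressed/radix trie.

For each word, the new-node count is its length minus the longest prefix already in the trie:
  "waabbwbb" → 8 new (w, a, a, b, b, w, b, b)
  "waabawbbaw" → prefix "waab" already present; 6 new (a, w, b, b, a, w)
  "bbwaaabb" → 8 new (b, b, w, a, a, a, b, b)
  "bbwaabwbwba" → prefix "bbwaa" already present; 6 new (b, w, b, w, b, a)
  "waabwwawa" → prefix "waab" already present; 5 new (w, w, a, w, a)
  "bbwwawaaw" → prefix "bbw" already present; 6 new (w, a, w, a, a, w)
  "waabw" → prefix "waabw" already present; 0 new (none)
  "waabaab" → prefix "waaba" already present; 2 new (a, b)
  "waaba" → prefix "waaba" already present; 0 new (none)
  "waabawbbaab" → prefix "waabawbba" already present; 2 new (a, b)
  "bbwabb" → prefix "bbwa" already present; 2 new (b, b)
  "waabwwwabb" → prefix "waabww" already present; 4 new (w, a, b, b)
  "bbwww" → prefix "bbww" already present; 1 new (w)
  "bbwaaawb" → prefix "bbwaaa" already present; 2 new (w, b)
  "waabb" → prefix "waabb" already present; 0 new (none)
  "bbwbaa" → prefix "bbw" already present; 3 new (b, a, a)
  "bbwawaww" → prefix "bbwa" already present; 4 new (w, a, w, w)
  "bbwbaw" → prefix "bbwba" already present; 1 new (w)
  "bbwbawww" → prefix "bbwbaw" already present; 2 new (w, w)
  "bbww" → prefix "bbww" already present; 0 new (none)
Total nodes = 8 + 6 + 8 + 6 + 5 + 6 + 0 + 2 + 0 + 2 + 2 + 4 + 1 + 2 + 0 + 3 + 4 + 1 + 2 + 0 = 62

62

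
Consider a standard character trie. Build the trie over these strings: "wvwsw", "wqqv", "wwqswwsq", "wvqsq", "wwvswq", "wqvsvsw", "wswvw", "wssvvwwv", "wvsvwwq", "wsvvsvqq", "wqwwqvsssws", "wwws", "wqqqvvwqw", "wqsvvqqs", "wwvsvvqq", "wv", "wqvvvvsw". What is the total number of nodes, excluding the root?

80

Trace insertions, counting only characters that open a new branch:
  "wvwsw" → 5 new (w, v, w, s, w)
  "wqqv" → prefix "w" already present; 3 new (q, q, v)
  "wwqswwsq" → prefix "w" already present; 7 new (w, q, s, w, w, s, q)
  "wvqsq" → prefix "wv" already present; 3 new (q, s, q)
  "wwvswq" → prefix "ww" already present; 4 new (v, s, w, q)
  "wqvsvsw" → prefix "wq" already present; 5 new (v, s, v, s, w)
  "wswvw" → prefix "w" already present; 4 new (s, w, v, w)
  "wssvvwwv" → prefix "ws" already present; 6 new (s, v, v, w, w, v)
  "wvsvwwq" → prefix "wv" already present; 5 new (s, v, w, w, q)
  "wsvvsvqq" → prefix "ws" already present; 6 new (v, v, s, v, q, q)
  "wqwwqvsssws" → prefix "wq" already present; 9 new (w, w, q, v, s, s, s, w, s)
  "wwws" → prefix "ww" already present; 2 new (w, s)
  "wqqqvvwqw" → prefix "wqq" already present; 6 new (q, v, v, w, q, w)
  "wqsvvqqs" → prefix "wq" already present; 6 new (s, v, v, q, q, s)
  "wwvsvvqq" → prefix "wwvs" already present; 4 new (v, v, q, q)
  "wv" → prefix "wv" already present; 0 new (none)
  "wqvvvvsw" → prefix "wqv" already present; 5 new (v, v, v, s, w)
Total nodes = 5 + 3 + 7 + 3 + 4 + 5 + 4 + 6 + 5 + 6 + 9 + 2 + 6 + 6 + 4 + 0 + 5 = 80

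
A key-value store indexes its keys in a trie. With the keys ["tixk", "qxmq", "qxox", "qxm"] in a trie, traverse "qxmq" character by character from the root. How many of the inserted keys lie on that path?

2

Traverse "qxmq" character by character; count nodes along the way that are marked as word ends.
Prefixes of the query that are stored words: "qxm", "qxmq"
Count: 2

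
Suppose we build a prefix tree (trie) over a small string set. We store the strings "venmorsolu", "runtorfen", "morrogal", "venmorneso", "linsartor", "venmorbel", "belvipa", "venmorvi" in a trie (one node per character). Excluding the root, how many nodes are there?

Trace insertions, counting only characters that open a new branch:
  "venmorsolu" → 10 new (v, e, n, m, o, r, s, o, l, u)
  "runtorfen" → 9 new (r, u, n, t, o, r, f, e, n)
  "morrogal" → 8 new (m, o, r, r, o, g, a, l)
  "venmorneso" → prefix "venmor" already present; 4 new (n, e, s, o)
  "linsartor" → 9 new (l, i, n, s, a, r, t, o, r)
  "venmorbel" → prefix "venmor" already present; 3 new (b, e, l)
  "belvipa" → 7 new (b, e, l, v, i, p, a)
  "venmorvi" → prefix "venmor" already present; 2 new (v, i)
Total nodes = 10 + 9 + 8 + 4 + 9 + 3 + 7 + 2 = 52

52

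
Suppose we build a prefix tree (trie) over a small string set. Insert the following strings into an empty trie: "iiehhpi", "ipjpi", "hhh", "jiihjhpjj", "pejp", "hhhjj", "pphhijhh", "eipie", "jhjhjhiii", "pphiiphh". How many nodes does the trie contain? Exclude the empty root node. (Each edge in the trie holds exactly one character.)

54

Insert word by word; a character creates a node only if that edge doesn't already exist:
  "iiehhpi" → 7 new (i, i, e, h, h, p, i)
  "ipjpi" → prefix "i" already present; 4 new (p, j, p, i)
  "hhh" → 3 new (h, h, h)
  "jiihjhpjj" → 9 new (j, i, i, h, j, h, p, j, j)
  "pejp" → 4 new (p, e, j, p)
  "hhhjj" → prefix "hhh" already present; 2 new (j, j)
  "pphhijhh" → prefix "p" already present; 7 new (p, h, h, i, j, h, h)
  "eipie" → 5 new (e, i, p, i, e)
  "jhjhjhiii" → prefix "j" already present; 8 new (h, j, h, j, h, i, i, i)
  "pphiiphh" → prefix "pph" already present; 5 new (i, i, p, h, h)
Total nodes = 7 + 4 + 3 + 9 + 4 + 2 + 7 + 5 + 8 + 5 = 54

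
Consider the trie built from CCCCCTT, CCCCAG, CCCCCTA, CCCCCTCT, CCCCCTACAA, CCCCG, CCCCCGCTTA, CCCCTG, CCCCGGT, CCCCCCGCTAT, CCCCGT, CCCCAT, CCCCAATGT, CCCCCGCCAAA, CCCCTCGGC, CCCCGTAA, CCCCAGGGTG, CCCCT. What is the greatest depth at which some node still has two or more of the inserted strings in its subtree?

7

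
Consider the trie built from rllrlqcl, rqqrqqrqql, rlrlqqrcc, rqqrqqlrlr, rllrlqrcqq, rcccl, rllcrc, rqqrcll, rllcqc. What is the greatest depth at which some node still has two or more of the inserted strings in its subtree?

Equivalently: take the maximum, over all pairs, of their longest common prefix length.
"rllrlqcl" and "rllrlqrcqq" agree on "rllrlq" (6 characters) before diverging; nothing deeper is shared.
Longest shared-prefix length: 6

6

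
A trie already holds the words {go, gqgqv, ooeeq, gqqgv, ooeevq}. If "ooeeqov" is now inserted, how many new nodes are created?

2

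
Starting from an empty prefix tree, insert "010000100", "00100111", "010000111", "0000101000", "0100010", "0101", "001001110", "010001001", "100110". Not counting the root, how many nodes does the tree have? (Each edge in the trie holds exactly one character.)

Trace insertions, counting only characters that open a new branch:
  "010000100" → 9 new (0, 1, 0, 0, 0, 0, 1, 0, 0)
  "00100111" → prefix "0" already present; 7 new (0, 1, 0, 0, 1, 1, 1)
  "010000111" → prefix "0100001" already present; 2 new (1, 1)
  "0000101000" → prefix "00" already present; 8 new (0, 0, 1, 0, 1, 0, 0, 0)
  "0100010" → prefix "01000" already present; 2 new (1, 0)
  "0101" → prefix "010" already present; 1 new (1)
  "001001110" → prefix "00100111" already present; 1 new (0)
  "010001001" → prefix "0100010" already present; 2 new (0, 1)
  "100110" → 6 new (1, 0, 0, 1, 1, 0)
Total nodes = 9 + 7 + 2 + 8 + 2 + 1 + 1 + 2 + 6 = 38

38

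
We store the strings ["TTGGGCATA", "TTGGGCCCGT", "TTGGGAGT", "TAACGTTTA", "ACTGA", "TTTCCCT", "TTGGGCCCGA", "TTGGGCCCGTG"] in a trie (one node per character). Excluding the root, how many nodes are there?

36

For each word, the new-node count is its length minus the longest prefix already in the trie:
  "TTGGGCATA" → 9 new (T, T, G, G, G, C, A, T, A)
  "TTGGGCCCGT" → prefix "TTGGGC" already present; 4 new (C, C, G, T)
  "TTGGGAGT" → prefix "TTGGG" already present; 3 new (A, G, T)
  "TAACGTTTA" → prefix "T" already present; 8 new (A, A, C, G, T, T, T, A)
  "ACTGA" → 5 new (A, C, T, G, A)
  "TTTCCCT" → prefix "TT" already present; 5 new (T, C, C, C, T)
  "TTGGGCCCGA" → prefix "TTGGGCCCG" already present; 1 new (A)
  "TTGGGCCCGTG" → prefix "TTGGGCCCGT" already present; 1 new (G)
Total nodes = 9 + 4 + 3 + 8 + 5 + 5 + 1 + 1 = 36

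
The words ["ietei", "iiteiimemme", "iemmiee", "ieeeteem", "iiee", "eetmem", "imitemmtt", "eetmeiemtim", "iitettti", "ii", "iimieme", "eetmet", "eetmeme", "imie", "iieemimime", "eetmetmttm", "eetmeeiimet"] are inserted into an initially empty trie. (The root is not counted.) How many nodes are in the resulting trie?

For each word, the new-node count is its length minus the longest prefix already in the trie:
  "ietei" → 5 new (i, e, t, e, i)
  "iiteiimemme" → prefix "i" already present; 10 new (i, t, e, i, i, m, e, m, m, e)
  "iemmiee" → prefix "ie" already present; 5 new (m, m, i, e, e)
  "ieeeteem" → prefix "ie" already present; 6 new (e, e, t, e, e, m)
  "iiee" → prefix "ii" already present; 2 new (e, e)
  "eetmem" → 6 new (e, e, t, m, e, m)
  "imitemmtt" → prefix "i" already present; 8 new (m, i, t, e, m, m, t, t)
  "eetmeiemtim" → prefix "eetme" already present; 6 new (i, e, m, t, i, m)
  "iitettti" → prefix "iite" already present; 4 new (t, t, t, i)
  "ii" → prefix "ii" already present; 0 new (none)
  "iimieme" → prefix "ii" already present; 5 new (m, i, e, m, e)
  "eetmet" → prefix "eetme" already present; 1 new (t)
  "eetmeme" → prefix "eetmem" already present; 1 new (e)
  "imie" → prefix "imi" already present; 1 new (e)
  "iieemimime" → prefix "iiee" already present; 6 new (m, i, m, i, m, e)
  "eetmetmttm" → prefix "eetmet" already present; 4 new (m, t, t, m)
  "eetmeeiimet" → prefix "eetme" already present; 6 new (e, i, i, m, e, t)
Total nodes = 5 + 10 + 5 + 6 + 2 + 6 + 8 + 6 + 4 + 0 + 5 + 1 + 1 + 1 + 6 + 4 + 6 = 76

76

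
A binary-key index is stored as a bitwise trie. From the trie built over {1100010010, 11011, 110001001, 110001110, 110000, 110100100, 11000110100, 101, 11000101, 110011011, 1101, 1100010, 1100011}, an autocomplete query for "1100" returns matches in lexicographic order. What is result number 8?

Filter for "1100…" and sort: "110000", "1100010", "110001001", "1100010010", "11000101", "1100011", "11000110100", "110001110", "110011011"
Position 8: 110001110

110001110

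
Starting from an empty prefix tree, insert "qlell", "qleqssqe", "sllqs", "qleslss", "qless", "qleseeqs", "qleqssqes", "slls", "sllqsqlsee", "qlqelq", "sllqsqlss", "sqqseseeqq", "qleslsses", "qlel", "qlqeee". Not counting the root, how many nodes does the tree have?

49

Trace insertions, counting only characters that open a new branch:
  "qlell" → 5 new (q, l, e, l, l)
  "qleqssqe" → prefix "qle" already present; 5 new (q, s, s, q, e)
  "sllqs" → 5 new (s, l, l, q, s)
  "qleslss" → prefix "qle" already present; 4 new (s, l, s, s)
  "qless" → prefix "qles" already present; 1 new (s)
  "qleseeqs" → prefix "qles" already present; 4 new (e, e, q, s)
  "qleqssqes" → prefix "qleqssqe" already present; 1 new (s)
  "slls" → prefix "sll" already present; 1 new (s)
  "sllqsqlsee" → prefix "sllqs" already present; 5 new (q, l, s, e, e)
  "qlqelq" → prefix "ql" already present; 4 new (q, e, l, q)
  "sllqsqlss" → prefix "sllqsqls" already present; 1 new (s)
  "sqqseseeqq" → prefix "s" already present; 9 new (q, q, s, e, s, e, e, q, q)
  "qleslsses" → prefix "qleslss" already present; 2 new (e, s)
  "qlel" → prefix "qlel" already present; 0 new (none)
  "qlqeee" → prefix "qlqe" already present; 2 new (e, e)
Total nodes = 5 + 5 + 5 + 4 + 1 + 4 + 1 + 1 + 5 + 4 + 1 + 9 + 2 + 0 + 2 = 49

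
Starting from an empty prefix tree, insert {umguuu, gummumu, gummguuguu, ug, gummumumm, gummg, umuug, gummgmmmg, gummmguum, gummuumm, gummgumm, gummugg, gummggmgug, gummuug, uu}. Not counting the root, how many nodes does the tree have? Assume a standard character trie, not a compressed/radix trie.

For each word, the new-node count is its length minus the longest prefix already in the trie:
  "umguuu" → 6 new (u, m, g, u, u, u)
  "gummumu" → 7 new (g, u, m, m, u, m, u)
  "gummguuguu" → prefix "gumm" already present; 6 new (g, u, u, g, u, u)
  "ug" → prefix "u" already present; 1 new (g)
  "gummumumm" → prefix "gummumu" already present; 2 new (m, m)
  "gummg" → prefix "gummg" already present; 0 new (none)
  "umuug" → prefix "um" already present; 3 new (u, u, g)
  "gummgmmmg" → prefix "gummg" already present; 4 new (m, m, m, g)
  "gummmguum" → prefix "gumm" already present; 5 new (m, g, u, u, m)
  "gummuumm" → prefix "gummu" already present; 3 new (u, m, m)
  "gummgumm" → prefix "gummgu" already present; 2 new (m, m)
  "gummugg" → prefix "gummu" already present; 2 new (g, g)
  "gummggmgug" → prefix "gummg" already present; 5 new (g, m, g, u, g)
  "gummuug" → prefix "gummuu" already present; 1 new (g)
  "uu" → prefix "u" already present; 1 new (u)
Total nodes = 6 + 7 + 6 + 1 + 2 + 0 + 3 + 4 + 5 + 3 + 2 + 2 + 5 + 1 + 1 = 48

48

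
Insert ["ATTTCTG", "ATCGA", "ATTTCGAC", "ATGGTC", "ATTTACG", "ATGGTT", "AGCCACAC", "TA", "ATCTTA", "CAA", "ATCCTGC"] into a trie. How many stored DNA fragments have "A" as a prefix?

Traverse to the node for "A", then collect every word in that subtree.
Words under "A": AGCCACAC, ATCCTGC, ATCGA, ATCTTA, ATGGTC, ATGGTT, ATTTACG, ATTTCGAC, ATTTCTG
Count: 9

9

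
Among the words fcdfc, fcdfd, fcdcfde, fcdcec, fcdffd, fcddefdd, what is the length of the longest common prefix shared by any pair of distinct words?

Look for the deepest trie node that still has at least two words in its subtree.
e.g. "fcdcec" and "fcdcfde" share the prefix "fcdc" of length 4; no pair shares a longer one.
Longest shared-prefix length: 4

4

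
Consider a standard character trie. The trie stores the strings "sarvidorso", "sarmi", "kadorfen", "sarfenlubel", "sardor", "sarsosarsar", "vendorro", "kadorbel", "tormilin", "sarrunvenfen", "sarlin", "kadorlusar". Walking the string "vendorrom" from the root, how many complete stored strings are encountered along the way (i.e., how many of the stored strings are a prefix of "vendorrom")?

1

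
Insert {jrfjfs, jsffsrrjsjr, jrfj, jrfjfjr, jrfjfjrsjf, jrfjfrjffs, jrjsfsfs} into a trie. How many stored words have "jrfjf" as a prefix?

4

Traverse to the node for "jrfjf", then collect every word in that subtree.
Words under "jrfjf": jrfjfjr, jrfjfjrsjf, jrfjfrjffs, jrfjfs
Count: 4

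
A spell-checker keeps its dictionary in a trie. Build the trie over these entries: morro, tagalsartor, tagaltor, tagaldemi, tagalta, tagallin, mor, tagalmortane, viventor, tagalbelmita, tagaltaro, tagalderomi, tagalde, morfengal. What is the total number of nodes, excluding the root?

Count nodes per top-level branch (shared prefixes stored once):
  'm'-branch (mor, morfengal, morro): 11 nodes
  't'-branch (tagalbelmita, tagalde, tagaldemi, tagalderomi, tagallin, tagalmortane, tagalsartor, tagalta, tagaltaro, tagaltor): 42 nodes
  'v'-branch (viventor): 8 nodes
Sum: 61

61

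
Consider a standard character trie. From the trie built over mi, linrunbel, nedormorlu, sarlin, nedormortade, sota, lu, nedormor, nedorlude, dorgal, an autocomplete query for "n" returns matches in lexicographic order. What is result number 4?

Words with prefix "n", in lexicographic order: "nedorlude", "nedormor", "nedormorlu", "nedormortade"
The 4th is nedormortade.

nedormortade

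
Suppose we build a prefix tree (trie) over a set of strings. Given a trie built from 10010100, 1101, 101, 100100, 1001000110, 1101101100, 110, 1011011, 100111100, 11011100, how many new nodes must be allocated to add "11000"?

2

Walking "11000" from the root, the first 3 characters ("110") follow existing edges; "0" is the first miss.
So 5 − 3 = 2 new nodes.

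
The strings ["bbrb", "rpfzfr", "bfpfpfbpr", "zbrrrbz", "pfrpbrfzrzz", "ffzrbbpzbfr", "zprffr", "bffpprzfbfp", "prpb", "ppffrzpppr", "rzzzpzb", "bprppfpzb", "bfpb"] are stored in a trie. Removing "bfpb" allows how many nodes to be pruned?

1

A node on "bfpb"'s path can go only if nothing else ends at it or branches off below it.
The suffix "b" (1 node) is used only by "bfpb"; the node for "bfp" still has the child "f", so pruning stops there.
Nodes removed: 1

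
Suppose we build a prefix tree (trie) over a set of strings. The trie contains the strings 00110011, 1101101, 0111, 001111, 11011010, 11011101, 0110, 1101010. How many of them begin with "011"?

2

Traverse to the node for "011", then collect every word in that subtree.
Matches: "0110", "0111"
Count: 2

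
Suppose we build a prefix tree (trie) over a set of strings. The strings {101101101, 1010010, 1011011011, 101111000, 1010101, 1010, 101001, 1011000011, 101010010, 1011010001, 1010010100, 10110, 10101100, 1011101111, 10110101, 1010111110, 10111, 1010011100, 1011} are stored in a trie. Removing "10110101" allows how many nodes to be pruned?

Walk "10110101" from the leaf back toward the root, removing each node that no remaining word uses.
The suffix "1" (1 node) is used only by "10110101"; the node for "1011010" still has the child "0", so pruning stops there.
Nodes removed: 1

1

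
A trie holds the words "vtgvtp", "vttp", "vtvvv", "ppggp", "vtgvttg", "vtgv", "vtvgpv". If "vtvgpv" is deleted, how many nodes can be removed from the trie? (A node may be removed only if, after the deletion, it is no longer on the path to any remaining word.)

Walk "vtvgpv" from the leaf back toward the root, removing each node that no remaining word uses.
The suffix "gpv" (3 nodes) is used only by "vtvgpv"; the node for "vtv" still has the child "v", so pruning stops there.
Nodes removed: 3

3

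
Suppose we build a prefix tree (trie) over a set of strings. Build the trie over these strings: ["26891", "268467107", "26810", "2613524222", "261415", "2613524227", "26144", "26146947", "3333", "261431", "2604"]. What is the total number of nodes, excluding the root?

Insert word by word; a character creates a node only if that edge doesn't already exist:
  "26891" → 5 new (2, 6, 8, 9, 1)
  "268467107" → prefix "268" already present; 6 new (4, 6, 7, 1, 0, 7)
  "26810" → prefix "268" already present; 2 new (1, 0)
  "2613524222" → prefix "26" already present; 8 new (1, 3, 5, 2, 4, 2, 2, 2)
  "261415" → prefix "261" already present; 3 new (4, 1, 5)
  "2613524227" → prefix "261352422" already present; 1 new (7)
  "26144" → prefix "2614" already present; 1 new (4)
  "26146947" → prefix "2614" already present; 4 new (6, 9, 4, 7)
  "3333" → 4 new (3, 3, 3, 3)
  "261431" → prefix "2614" already present; 2 new (3, 1)
  "2604" → prefix "26" already present; 2 new (0, 4)
Total nodes = 5 + 6 + 2 + 8 + 3 + 1 + 1 + 4 + 4 + 2 + 2 = 38

38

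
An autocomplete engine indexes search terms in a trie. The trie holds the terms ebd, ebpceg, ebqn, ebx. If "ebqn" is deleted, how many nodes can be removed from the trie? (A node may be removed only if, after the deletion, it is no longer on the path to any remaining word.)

2

A node on "ebqn"'s path can go only if nothing else ends at it or branches off below it.
The suffix "qn" (2 nodes) is used only by "ebqn"; the node for "eb" still has the child "d", so pruning stops there.
Nodes removed: 2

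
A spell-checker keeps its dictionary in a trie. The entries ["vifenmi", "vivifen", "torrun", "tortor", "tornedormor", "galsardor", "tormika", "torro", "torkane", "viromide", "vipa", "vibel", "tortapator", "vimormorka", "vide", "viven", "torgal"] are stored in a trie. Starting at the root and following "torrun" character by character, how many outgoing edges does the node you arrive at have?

Follow the path "torrun" to its node, then look at its outgoing edges.
No stored string extends past "torrun".
That node has 0 child edges.

0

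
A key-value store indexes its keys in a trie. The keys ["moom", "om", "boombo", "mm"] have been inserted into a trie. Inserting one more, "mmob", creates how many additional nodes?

The longest prefix of "mmob" already in the trie is "mm" (length 2).
New nodes needed: |"mmob"| − 2 = 4 − 2 = 2.

2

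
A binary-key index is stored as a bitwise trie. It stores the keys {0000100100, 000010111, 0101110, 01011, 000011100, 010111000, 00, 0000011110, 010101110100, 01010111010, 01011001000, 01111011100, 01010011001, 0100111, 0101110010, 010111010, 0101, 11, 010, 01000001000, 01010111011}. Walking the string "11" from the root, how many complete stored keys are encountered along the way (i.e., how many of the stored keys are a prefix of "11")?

1

Check each prefix of "11" against the stored set — each match is an end-marker on the path.
Prefixes of the query that are stored words: "11"
Count: 1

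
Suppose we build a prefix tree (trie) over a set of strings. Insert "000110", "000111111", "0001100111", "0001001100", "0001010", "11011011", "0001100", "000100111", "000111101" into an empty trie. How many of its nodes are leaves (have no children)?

7

Leaves are exactly the stored words that no other stored word extends.
Those words: "0001001100", "000100111", "0001010", "0001100111", "000111101", "000111111", "11011011"
Leaf count: 7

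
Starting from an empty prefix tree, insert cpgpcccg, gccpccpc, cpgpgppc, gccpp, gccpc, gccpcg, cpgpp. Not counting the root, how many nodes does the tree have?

Trace insertions, counting only characters that open a new branch:
  "cpgpcccg" → 8 new (c, p, g, p, c, c, c, g)
  "gccpccpc" → 8 new (g, c, c, p, c, c, p, c)
  "cpgpgppc" → prefix "cpgp" already present; 4 new (g, p, p, c)
  "gccpp" → prefix "gccp" already present; 1 new (p)
  "gccpc" → prefix "gccpc" already present; 0 new (none)
  "gccpcg" → prefix "gccpc" already present; 1 new (g)
  "cpgpp" → prefix "cpgp" already present; 1 new (p)
Total nodes = 8 + 8 + 4 + 1 + 0 + 1 + 1 = 23

23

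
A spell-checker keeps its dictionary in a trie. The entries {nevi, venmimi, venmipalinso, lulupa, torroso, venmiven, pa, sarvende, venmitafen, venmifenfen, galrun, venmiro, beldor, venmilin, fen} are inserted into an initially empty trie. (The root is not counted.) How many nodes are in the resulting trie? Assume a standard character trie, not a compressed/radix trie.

For each word, the new-node count is its length minus the longest prefix already in the trie:
  "nevi" → 4 new (n, e, v, i)
  "venmimi" → 7 new (v, e, n, m, i, m, i)
  "venmipalinso" → prefix "venmi" already present; 7 new (p, a, l, i, n, s, o)
  "lulupa" → 6 new (l, u, l, u, p, a)
  "torroso" → 7 new (t, o, r, r, o, s, o)
  "venmiven" → prefix "venmi" already present; 3 new (v, e, n)
  "pa" → 2 new (p, a)
  "sarvende" → 8 new (s, a, r, v, e, n, d, e)
  "venmitafen" → prefix "venmi" already present; 5 new (t, a, f, e, n)
  "venmifenfen" → prefix "venmi" already present; 6 new (f, e, n, f, e, n)
  "galrun" → 6 new (g, a, l, r, u, n)
  "venmiro" → prefix "venmi" already present; 2 new (r, o)
  "beldor" → 6 new (b, e, l, d, o, r)
  "venmilin" → prefix "venmi" already present; 3 new (l, i, n)
  "fen" → 3 new (f, e, n)
Total nodes = 4 + 7 + 7 + 6 + 7 + 3 + 2 + 8 + 5 + 6 + 6 + 2 + 6 + 3 + 3 = 75

75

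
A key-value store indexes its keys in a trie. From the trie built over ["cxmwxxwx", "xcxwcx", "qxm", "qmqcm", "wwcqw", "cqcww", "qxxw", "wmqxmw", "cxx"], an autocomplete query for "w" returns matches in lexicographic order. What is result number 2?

Filter for "w…" and sort: "wmqxmw", "wwcqw"
The 2nd is wwcqw.

wwcqw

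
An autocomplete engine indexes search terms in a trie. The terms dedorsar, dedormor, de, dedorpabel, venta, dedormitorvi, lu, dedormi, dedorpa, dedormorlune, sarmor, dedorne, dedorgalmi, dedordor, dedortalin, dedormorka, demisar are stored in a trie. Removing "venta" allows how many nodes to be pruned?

After clearing the end-marker at "venta", prune upward until reaching a node still needed by another word.
No other word shares any prefix with "venta", so all 5 of its nodes go.
Nodes removed: 5

5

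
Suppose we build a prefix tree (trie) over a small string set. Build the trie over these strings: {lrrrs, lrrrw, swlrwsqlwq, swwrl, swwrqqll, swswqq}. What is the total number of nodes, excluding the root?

Count nodes per top-level branch (shared prefixes stored once):
  'l'-branch (lrrrs, lrrrw): 6 nodes
  's'-branch (swlrwsqlwq, swswqq, swwrl, swwrqqll): 21 nodes
Sum: 27

27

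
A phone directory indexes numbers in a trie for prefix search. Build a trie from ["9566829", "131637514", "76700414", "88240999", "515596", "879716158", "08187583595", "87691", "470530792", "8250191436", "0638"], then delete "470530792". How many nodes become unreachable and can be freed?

A node on "470530792"'s path can go only if nothing else ends at it or branches off below it.
No other word shares any prefix with "470530792", so all 9 of its nodes go.
Nodes removed: 9

9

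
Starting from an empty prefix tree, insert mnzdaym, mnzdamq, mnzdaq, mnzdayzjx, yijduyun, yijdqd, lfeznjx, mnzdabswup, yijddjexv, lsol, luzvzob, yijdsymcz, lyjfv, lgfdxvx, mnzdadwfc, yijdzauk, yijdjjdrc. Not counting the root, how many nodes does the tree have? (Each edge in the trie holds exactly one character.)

77

Insert word by word; a character creates a node only if that edge doesn't already exist:
  "mnzdaym" → 7 new (m, n, z, d, a, y, m)
  "mnzdamq" → prefix "mnzda" already present; 2 new (m, q)
  "mnzdaq" → prefix "mnzda" already present; 1 new (q)
  "mnzdayzjx" → prefix "mnzday" already present; 3 new (z, j, x)
  "yijduyun" → 8 new (y, i, j, d, u, y, u, n)
  "yijdqd" → prefix "yijd" already present; 2 new (q, d)
  "lfeznjx" → 7 new (l, f, e, z, n, j, x)
  "mnzdabswup" → prefix "mnzda" already present; 5 new (b, s, w, u, p)
  "yijddjexv" → prefix "yijd" already present; 5 new (d, j, e, x, v)
  "lsol" → prefix "l" already present; 3 new (s, o, l)
  "luzvzob" → prefix "l" already present; 6 new (u, z, v, z, o, b)
  "yijdsymcz" → prefix "yijd" already present; 5 new (s, y, m, c, z)
  "lyjfv" → prefix "l" already present; 4 new (y, j, f, v)
  "lgfdxvx" → prefix "l" already present; 6 new (g, f, d, x, v, x)
  "mnzdadwfc" → prefix "mnzda" already present; 4 new (d, w, f, c)
  "yijdzauk" → prefix "yijd" already present; 4 new (z, a, u, k)
  "yijdjjdrc" → prefix "yijd" already present; 5 new (j, j, d, r, c)
Total nodes = 7 + 2 + 1 + 3 + 8 + 2 + 7 + 5 + 5 + 3 + 6 + 5 + 4 + 6 + 4 + 4 + 5 = 77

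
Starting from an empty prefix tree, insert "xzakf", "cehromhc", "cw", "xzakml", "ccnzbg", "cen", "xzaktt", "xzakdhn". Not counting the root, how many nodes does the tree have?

Insert word by word; a character creates a node only if that edge doesn't already exist:
  "xzakf" → 5 new (x, z, a, k, f)
  "cehromhc" → 8 new (c, e, h, r, o, m, h, c)
  "cw" → prefix "c" already present; 1 new (w)
  "xzakml" → prefix "xzak" already present; 2 new (m, l)
  "ccnzbg" → prefix "c" already present; 5 new (c, n, z, b, g)
  "cen" → prefix "ce" already present; 1 new (n)
  "xzaktt" → prefix "xzak" already present; 2 new (t, t)
  "xzakdhn" → prefix "xzak" already present; 3 new (d, h, n)
Total nodes = 5 + 8 + 1 + 2 + 5 + 1 + 2 + 3 = 27

27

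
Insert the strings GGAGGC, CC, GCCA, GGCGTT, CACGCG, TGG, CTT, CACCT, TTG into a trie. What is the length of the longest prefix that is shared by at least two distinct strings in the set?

3

Look for the deepest trie node that still has at least two words in its subtree.
"CACCT" and "CACGCG" agree on "CAC" (3 characters) before diverging; nothing deeper is shared.
Longest shared-prefix length: 3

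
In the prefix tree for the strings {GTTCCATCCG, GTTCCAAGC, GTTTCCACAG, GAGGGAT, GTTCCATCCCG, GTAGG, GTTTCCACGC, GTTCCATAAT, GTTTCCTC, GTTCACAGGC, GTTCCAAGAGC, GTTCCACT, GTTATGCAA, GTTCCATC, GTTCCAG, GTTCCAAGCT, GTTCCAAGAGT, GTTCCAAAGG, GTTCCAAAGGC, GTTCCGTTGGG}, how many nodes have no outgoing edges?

17

Leaves are exactly the stored words that no other stored word extends.
Those words: "GAGGGAT", "GTAGG", "GTTATGCAA", "GTTCACAGGC", "GTTCCAAAGGC", "GTTCCAAGAGC", "GTTCCAAGAGT", "GTTCCAAGCT", "GTTCCACT", "GTTCCAG", "GTTCCATAAT", "GTTCCATCCCG", "GTTCCATCCG", "GTTCCGTTGGG", "GTTTCCACAG", "GTTTCCACGC", "GTTTCCTC"
Leaf count: 17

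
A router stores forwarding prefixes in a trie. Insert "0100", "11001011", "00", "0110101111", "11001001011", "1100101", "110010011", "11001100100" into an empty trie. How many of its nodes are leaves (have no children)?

7

A leaf is a node with no children — equivalently, the end of a word that is not a proper prefix of any other stored word.
Those words: "00", "0100", "0110101111", "11001001011", "110010011", "11001011", "11001100100"
Leaf count: 7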